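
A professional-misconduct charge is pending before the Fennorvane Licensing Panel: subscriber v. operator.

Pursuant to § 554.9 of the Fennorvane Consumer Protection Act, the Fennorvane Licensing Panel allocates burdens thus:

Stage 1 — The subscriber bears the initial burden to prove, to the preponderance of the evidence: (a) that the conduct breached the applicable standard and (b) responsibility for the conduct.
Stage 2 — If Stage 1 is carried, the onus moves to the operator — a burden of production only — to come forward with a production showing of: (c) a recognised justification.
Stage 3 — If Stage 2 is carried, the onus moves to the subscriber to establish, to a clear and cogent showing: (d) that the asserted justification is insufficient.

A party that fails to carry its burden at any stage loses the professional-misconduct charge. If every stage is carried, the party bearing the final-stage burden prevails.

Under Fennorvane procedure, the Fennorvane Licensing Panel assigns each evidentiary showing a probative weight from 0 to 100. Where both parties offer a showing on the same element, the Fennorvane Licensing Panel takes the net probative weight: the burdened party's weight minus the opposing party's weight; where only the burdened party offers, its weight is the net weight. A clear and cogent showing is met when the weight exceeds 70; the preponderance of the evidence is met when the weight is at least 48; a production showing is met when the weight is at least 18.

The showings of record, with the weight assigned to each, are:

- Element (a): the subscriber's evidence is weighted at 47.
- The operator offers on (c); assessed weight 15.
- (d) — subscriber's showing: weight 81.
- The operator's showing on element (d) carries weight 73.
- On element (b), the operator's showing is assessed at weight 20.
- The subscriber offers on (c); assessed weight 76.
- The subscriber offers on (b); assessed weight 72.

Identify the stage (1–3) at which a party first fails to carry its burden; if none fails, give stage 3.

stage 1

At Stage 1 the subscriber must meet the preponderance of the evidence (weight is at least 48): on (a) the weight is 47, < 48, so (a) does not meet the standard; on (b) the weight is 72 less the opposing 20 gives net 52, ≥ 48, so (b) meets the standard.
  Stage 1 not carried; the subscriber fails its burden.
The operator prevails.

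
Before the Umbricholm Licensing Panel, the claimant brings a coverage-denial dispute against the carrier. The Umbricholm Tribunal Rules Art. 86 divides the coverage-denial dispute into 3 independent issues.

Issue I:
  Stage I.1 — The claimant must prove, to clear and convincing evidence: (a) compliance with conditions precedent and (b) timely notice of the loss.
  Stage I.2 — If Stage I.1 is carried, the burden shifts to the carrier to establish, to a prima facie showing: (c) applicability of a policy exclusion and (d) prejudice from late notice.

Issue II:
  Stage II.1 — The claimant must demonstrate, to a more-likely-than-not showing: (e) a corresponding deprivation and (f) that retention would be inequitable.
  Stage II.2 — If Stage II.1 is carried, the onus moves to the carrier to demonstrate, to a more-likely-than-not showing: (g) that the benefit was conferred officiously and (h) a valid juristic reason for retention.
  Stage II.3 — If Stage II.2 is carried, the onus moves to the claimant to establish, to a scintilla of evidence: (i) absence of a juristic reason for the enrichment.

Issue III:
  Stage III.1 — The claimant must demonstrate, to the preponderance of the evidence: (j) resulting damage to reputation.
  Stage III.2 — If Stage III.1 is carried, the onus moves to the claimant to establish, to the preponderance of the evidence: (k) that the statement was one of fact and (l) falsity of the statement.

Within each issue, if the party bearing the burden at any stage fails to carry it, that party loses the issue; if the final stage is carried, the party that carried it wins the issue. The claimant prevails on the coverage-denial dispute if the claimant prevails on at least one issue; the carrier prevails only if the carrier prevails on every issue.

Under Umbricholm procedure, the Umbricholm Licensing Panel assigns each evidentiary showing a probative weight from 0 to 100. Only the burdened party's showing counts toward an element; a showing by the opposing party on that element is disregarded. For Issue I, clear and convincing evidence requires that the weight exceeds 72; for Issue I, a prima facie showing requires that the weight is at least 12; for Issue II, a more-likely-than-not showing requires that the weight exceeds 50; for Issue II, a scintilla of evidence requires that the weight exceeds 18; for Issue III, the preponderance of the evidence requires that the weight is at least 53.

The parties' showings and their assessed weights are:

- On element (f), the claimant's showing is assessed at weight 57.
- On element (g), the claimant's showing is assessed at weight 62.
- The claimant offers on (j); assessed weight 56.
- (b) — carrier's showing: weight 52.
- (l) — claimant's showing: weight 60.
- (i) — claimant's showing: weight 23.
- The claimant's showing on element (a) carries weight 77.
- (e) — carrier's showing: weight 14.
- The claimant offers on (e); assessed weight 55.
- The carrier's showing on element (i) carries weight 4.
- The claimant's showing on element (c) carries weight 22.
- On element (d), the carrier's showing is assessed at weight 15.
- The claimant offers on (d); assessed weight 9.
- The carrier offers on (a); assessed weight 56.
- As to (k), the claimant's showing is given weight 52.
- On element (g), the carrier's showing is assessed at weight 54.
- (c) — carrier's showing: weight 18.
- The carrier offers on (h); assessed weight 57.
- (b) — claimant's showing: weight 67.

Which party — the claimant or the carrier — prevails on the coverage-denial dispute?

claimant

— Issue I —
At Stage I.1 the claimant must meet clear and convincing evidence (weight exceeds 72): on (a) the weight is 77 (the carrier's 56 is given no effect), > 72, so (a) meets the standard; on (b) the weight is 67 (the carrier's 52 is given no effect), ≤ 72, so (b) does not meet the standard.
  Stage I.1 not carried; the claimant fails its burden.
The carrier prevails on this issue.
— Issue II —
At Stage II.1 the claimant must meet a more-likely-than-not showing (weight exceeds 50): on (e) the weight is 55 (the carrier's 14 is given no effect), > 50, so (e) meets the standard; on (f) the weight is 57, > 50, so (f) meets the standard.
  Stage II.1 carried; the burden shifts to the carrier.
At Stage II.2 the carrier must meet a more-likely-than-not showing (weight exceeds 50): on (g) the weight is 54 (the claimant's 62 is given no effect), > 50, so (g) meets the standard; on (h) the weight is 57, which does exceed 50, so (h) meets the standard.
  The carrier carries Stage II.2; the claimant now bears the burden.
At Stage II.3 the claimant must meet a scintilla of evidence (weight exceeds 18): on (i) the weight is 23 (the carrier's 4 is given no effect), > 18, so (i) meets the standard.
  Stage II.3 carried; the final stage is satisfied.
With every stage satisfied, the claimant prevails on this issue.
— Issue III —
Stage III.1 — burden on claimant; standard: the preponderance of the evidence (weight is at least 53).
    (j): 56 ≥ 53 [met]
  Stage III.1 carried; the burden remains with the claimant.
Stage III.2 — burden on claimant; standard: the preponderance of the evidence (weight is at least 53).
    (k): 52 < 53 [not met]
    (l): 60 ≥ 53 [met]
  Stage III.2 not carried; the claimant fails its burden.
The analysis ends at Stage III.2; the carrier prevails on this issue.
Per-issue: Issue I → carrier; Issue II → claimant; Issue III → carrier. The claimant must prevail on at least one issue; overall, the claimant prevails.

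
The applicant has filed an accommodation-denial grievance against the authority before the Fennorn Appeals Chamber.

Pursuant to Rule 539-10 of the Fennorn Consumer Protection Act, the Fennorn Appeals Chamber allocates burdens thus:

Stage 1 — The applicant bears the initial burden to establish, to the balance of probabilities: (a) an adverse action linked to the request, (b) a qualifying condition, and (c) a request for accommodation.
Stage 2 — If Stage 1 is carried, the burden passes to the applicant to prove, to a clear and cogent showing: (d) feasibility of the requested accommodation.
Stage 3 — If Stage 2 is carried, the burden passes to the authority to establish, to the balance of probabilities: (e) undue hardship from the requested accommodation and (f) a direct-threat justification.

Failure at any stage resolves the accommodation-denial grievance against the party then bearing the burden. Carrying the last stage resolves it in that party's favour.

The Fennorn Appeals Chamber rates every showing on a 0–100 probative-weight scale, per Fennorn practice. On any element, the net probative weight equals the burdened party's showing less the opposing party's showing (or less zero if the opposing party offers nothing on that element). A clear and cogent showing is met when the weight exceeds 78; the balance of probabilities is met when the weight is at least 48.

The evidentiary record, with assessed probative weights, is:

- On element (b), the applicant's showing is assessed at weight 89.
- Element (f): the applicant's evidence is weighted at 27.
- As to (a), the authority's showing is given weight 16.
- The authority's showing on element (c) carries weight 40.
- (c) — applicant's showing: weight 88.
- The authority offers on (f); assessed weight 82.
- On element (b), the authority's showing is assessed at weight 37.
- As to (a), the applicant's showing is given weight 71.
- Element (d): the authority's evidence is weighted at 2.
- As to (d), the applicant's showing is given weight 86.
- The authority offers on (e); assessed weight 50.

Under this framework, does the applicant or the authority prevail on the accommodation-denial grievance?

Stage 1 (applicant, the balance of probabilities, weight is at least 48): (a) net 71−16=55 ≥ 48 — meets; (b) net 89−37=52 ≥ 48 — meets; (c) net 88−40=48 ≥ 48 — meets.
  Stage 1 is satisfied; the applicant continues to bear the burden.
Stage 2 (applicant, a clear and cogent showing, weight exceeds 78): (d) net 86−2=84 > 78 — meets.
  The applicant carries Stage 2; the authority now bears the burden.
Stage 3 (authority, the balance of probabilities, weight is at least 48): (e) 50 ≥ 48 — meets; (f) net 82−27=55 ≥ 48 — meets.
  Stage 3 carried; the final stage is satisfied.
With every stage satisfied, the authority prevails.

authority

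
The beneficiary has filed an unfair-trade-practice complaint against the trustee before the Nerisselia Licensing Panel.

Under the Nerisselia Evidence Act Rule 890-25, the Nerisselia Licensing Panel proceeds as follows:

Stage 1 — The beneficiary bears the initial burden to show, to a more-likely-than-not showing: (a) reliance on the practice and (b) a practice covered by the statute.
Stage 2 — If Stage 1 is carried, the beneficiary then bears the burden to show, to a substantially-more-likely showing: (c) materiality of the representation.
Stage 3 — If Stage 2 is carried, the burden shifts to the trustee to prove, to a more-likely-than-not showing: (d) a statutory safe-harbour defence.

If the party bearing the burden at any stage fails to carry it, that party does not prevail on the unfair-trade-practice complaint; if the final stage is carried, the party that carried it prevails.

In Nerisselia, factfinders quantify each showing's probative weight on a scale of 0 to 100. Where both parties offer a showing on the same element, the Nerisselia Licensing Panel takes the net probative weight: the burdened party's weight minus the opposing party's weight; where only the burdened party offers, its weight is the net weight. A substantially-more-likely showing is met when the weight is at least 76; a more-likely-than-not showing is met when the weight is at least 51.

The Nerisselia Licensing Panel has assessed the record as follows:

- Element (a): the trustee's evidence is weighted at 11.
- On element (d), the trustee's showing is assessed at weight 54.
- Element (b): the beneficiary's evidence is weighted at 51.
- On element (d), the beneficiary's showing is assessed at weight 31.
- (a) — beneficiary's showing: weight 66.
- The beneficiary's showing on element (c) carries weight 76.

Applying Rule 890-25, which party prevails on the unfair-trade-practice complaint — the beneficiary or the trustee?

beneficiary

At Stage 1 the beneficiary must meet a more-likely-than-not showing (weight is at least 51): on (a) the weight is 66 less the opposing 11 gives net 55, which does reach 51, so (a) meets the standard; on (b) the weight is 51, ≥ 51, so (b) meets the standard.
  Stage 1 carried; the burden remains with the beneficiary.
At Stage 2 the beneficiary must meet a substantially-more-likely showing (weight is at least 76): on (c) the weight is 76, ≥ 76, so (c) meets the standard.
  The beneficiary carries Stage 2; the trustee now bears the burden.
At Stage 3 the trustee must meet a more-likely-than-not showing (weight is at least 51): on (d) the weight is 54 less the opposing 31 gives net 23, < 51, so (d) does not meet the standard.
  Stage 3 not carried; the trustee fails its burden.
The analysis ends at Stage 3; the beneficiary prevails.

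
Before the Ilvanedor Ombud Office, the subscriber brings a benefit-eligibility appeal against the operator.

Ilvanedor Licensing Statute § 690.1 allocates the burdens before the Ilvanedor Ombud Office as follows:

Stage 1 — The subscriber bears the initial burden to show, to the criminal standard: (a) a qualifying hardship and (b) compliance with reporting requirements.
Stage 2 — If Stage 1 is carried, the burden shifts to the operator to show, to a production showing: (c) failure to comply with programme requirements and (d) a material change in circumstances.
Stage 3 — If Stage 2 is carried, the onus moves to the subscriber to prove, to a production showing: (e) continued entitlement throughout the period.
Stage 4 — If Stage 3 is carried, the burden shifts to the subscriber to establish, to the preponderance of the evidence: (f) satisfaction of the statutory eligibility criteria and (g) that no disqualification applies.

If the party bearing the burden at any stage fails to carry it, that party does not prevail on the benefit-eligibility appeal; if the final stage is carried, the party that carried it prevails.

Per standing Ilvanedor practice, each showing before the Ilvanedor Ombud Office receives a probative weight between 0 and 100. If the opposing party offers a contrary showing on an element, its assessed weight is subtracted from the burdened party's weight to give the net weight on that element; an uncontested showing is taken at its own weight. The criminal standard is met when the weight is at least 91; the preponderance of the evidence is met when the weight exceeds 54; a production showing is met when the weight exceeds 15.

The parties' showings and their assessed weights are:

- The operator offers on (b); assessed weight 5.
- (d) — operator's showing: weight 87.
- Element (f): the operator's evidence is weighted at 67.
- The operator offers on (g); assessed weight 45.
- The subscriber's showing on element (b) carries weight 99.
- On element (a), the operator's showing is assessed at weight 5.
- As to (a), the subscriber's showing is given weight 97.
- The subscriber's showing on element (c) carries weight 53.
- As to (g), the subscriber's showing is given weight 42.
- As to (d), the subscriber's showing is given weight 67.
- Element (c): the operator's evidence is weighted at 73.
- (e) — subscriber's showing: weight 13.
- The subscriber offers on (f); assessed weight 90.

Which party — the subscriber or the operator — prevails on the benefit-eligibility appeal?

operator

Stage 1 (subscriber, the criminal standard, weight is at least 91): (a) net 97−5=92 ≥ 91 — meets; (b) net 99−5=94 ≥ 91 — meets.
  The subscriber carries Stage 1; the operator now bears the burden.
Stage 2 (operator, a production showing, weight exceeds 15): (c) net 73−53=20 > 15 — meets; (d) net 87−67=20 > 15 — meets.
  The operator carries Stage 2; the subscriber now bears the burden.
Stage 3 (subscriber, a production showing, weight exceeds 15): (e) 13 ≤ 15 — fails.
  Not every element is met, so the subscriber fails to carry Stage 3.
The analysis ends at Stage 3; the operator prevails.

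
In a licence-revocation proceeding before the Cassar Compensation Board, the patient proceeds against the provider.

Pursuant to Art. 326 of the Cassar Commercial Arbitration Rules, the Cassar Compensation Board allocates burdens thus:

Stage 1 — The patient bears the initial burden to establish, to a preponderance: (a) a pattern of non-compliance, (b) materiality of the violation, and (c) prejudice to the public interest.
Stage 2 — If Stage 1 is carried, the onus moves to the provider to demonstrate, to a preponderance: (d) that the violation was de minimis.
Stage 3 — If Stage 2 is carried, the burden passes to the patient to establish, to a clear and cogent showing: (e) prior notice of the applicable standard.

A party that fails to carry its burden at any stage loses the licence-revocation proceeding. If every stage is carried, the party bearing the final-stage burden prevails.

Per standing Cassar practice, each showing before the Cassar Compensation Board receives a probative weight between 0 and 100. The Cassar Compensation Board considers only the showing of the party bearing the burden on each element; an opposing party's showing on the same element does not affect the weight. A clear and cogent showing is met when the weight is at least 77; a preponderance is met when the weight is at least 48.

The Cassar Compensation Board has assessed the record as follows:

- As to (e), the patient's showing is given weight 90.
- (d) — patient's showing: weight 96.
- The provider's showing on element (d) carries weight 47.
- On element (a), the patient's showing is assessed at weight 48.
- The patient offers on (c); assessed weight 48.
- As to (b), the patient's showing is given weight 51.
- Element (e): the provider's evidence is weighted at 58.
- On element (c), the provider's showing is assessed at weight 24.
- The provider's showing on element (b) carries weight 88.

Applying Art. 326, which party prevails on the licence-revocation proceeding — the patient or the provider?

Stage 1 — burden on patient; standard: a preponderance (weight is at least 48).
    (a): 48 ≥ 48 [met]
    (b): 51 (provider's 88 disregarded) ≥ 48 [met]
    (c): 48 (provider's 24 disregarded) ≥ 48 [met]
  All elements met. The burden passes to the provider.
Stage 2 — burden on provider; standard: a preponderance (weight is at least 48).
    (d): 47 (patient's 96 disregarded) < 48 [not met]
  The provider does not carry Stage 2.
So the patient prevails.

patient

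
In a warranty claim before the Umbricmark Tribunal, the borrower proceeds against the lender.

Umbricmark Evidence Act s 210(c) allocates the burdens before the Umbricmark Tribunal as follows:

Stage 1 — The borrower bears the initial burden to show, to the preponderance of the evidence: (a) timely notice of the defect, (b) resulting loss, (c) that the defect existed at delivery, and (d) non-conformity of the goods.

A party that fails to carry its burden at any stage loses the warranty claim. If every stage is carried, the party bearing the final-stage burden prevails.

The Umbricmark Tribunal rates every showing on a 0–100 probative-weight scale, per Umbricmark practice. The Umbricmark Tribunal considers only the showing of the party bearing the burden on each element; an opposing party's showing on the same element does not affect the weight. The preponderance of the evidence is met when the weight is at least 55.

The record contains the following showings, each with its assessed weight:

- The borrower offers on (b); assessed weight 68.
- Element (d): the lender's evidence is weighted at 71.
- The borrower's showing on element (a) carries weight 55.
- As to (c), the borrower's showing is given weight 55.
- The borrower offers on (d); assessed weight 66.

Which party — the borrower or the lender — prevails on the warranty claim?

borrower

At Stage 1 the borrower must meet the preponderance of the evidence (weight is at least 55): on (a) the weight is 55, which does reach 55, so (a) meets the standard; on (b) the weight is 68, which does reach 55, so (b) meets the standard; on (c) the weight is 55, ≥ 55, so (c) meets the standard; on (d) the weight is 66 (the lender's 71 is given no effect), ≥ 55, so (d) meets the standard.
  Stage 1 carried; the final stage is satisfied.
Every stage carried; the borrower prevails.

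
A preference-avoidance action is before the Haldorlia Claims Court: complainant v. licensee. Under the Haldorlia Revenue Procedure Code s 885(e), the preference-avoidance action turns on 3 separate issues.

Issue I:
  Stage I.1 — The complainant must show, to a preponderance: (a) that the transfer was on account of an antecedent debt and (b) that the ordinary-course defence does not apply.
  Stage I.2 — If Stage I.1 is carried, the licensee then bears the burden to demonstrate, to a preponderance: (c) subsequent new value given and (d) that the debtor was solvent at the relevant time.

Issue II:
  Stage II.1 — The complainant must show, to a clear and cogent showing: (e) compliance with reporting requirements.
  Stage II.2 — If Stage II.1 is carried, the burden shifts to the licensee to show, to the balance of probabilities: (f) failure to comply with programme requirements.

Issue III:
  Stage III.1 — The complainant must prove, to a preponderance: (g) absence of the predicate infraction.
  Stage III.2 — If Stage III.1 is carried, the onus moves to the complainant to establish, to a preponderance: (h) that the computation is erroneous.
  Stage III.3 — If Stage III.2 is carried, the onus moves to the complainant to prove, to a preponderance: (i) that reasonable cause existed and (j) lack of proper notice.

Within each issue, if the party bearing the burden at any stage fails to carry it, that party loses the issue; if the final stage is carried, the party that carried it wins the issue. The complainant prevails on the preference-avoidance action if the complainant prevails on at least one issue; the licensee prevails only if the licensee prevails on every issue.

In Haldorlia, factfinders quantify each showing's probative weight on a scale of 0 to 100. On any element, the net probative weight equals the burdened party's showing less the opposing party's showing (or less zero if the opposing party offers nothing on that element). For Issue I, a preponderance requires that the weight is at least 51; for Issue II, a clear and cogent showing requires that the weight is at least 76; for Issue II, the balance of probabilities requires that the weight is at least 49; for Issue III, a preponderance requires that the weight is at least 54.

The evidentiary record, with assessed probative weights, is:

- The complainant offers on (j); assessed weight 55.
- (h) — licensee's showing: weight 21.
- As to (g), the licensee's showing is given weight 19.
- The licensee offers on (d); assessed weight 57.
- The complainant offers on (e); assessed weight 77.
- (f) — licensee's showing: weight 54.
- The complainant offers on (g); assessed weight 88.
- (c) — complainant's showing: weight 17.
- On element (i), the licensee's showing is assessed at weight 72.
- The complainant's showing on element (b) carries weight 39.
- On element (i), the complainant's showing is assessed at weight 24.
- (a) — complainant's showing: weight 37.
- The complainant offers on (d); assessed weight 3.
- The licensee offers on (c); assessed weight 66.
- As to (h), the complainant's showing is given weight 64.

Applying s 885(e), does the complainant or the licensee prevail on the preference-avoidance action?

licensee

— Issue I —
At Stage I.1 the complainant must meet a preponderance (weight is at least 51): on (a) the weight is 37, < 51, so (a) does not meet the standard; on (b) the weight is 39, which does not reach 51, so (b) does not meet the standard.
  Stage I.1 not carried; the complainant fails its burden.
The licensee prevails on this issue.
— Issue II —
Stage II.1 (complainant, a clear and cogent showing, weight is at least 76): (e) 77 ≥ 76 — meets.
  All elements met. The burden passes to the licensee.
Stage II.2 (licensee, the balance of probabilities, weight is at least 49): (f) 54 ≥ 49 — meets.
  Stage II.2 carried; the final stage is satisfied.
Every stage carried; the licensee prevails on this issue.
— Issue III —
Stage III.1 (complainant, a preponderance, weight is at least 54): (g) net 88−19=69 ≥ 54 — meets.
  Stage III.1 is satisfied; the complainant continues to bear the burden.
Stage III.2 (complainant, a preponderance, weight is at least 54): (h) net 64−21=43 < 54 — fails.
  The complainant does not carry Stage III.2.
So the licensee prevails on this issue.
Per-issue: Issue I → licensee; Issue II → licensee; Issue III → licensee. The complainant must prevail on at least one issue; overall, the licensee prevails.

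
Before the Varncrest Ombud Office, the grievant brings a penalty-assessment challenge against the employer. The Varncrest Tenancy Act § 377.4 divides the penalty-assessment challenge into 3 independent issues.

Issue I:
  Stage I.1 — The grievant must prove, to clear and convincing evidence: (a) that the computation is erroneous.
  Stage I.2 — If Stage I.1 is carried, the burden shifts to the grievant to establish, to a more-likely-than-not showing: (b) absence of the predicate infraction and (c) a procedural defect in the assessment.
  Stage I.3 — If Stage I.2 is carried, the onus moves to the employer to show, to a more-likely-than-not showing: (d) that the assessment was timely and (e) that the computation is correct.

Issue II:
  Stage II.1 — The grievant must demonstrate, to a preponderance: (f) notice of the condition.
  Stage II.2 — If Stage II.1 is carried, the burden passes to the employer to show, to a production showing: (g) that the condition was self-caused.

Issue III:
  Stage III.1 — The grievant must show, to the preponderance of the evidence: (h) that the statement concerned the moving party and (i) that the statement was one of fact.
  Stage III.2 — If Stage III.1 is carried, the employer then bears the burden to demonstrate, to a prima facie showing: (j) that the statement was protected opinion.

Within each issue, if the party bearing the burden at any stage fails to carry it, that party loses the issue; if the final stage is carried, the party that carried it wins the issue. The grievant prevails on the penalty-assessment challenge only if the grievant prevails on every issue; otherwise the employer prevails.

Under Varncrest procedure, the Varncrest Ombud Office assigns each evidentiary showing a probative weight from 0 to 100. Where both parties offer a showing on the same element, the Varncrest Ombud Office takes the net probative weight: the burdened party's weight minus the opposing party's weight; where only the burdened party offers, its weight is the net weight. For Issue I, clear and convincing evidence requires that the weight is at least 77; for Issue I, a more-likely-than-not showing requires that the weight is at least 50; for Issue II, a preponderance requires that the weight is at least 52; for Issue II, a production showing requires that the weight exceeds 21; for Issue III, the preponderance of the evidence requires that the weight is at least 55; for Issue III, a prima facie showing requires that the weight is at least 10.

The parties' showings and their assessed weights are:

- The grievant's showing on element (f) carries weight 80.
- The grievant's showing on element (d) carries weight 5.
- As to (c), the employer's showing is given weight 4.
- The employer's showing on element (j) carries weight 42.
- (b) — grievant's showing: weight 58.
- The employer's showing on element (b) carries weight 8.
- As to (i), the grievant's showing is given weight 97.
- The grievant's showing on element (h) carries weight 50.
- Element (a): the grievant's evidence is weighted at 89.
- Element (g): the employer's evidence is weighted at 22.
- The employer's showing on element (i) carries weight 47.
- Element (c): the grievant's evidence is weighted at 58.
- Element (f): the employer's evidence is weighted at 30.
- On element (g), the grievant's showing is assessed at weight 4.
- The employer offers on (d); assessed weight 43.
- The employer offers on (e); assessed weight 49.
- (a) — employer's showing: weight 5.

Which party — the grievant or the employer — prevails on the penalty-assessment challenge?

employer

— Issue I —
At Stage I.1 the grievant must meet clear and convincing evidence (weight is at least 77): on (a) the weight is 89 less the opposing 5 gives net 84, ≥ 77, so (a) meets the standard.
  Stage I.1 is satisfied; the grievant continues to bear the burden.
At Stage I.2 the grievant must meet a more-likely-than-not showing (weight is at least 50): on (b) the weight is 58 less the opposing 8 gives net 50, ≥ 50, so (b) meets the standard; on (c) the weight is 58 less the opposing 4 gives net 54, which does reach 50, so (c) meets the standard.
  Stage I.2 is satisfied; the onus moves to the employer.
At Stage I.3 the employer must meet a more-likely-than-not showing (weight is at least 50): on (d) the weight is 43 less the opposing 5 gives net 38, < 50, so (d) does not meet the standard; on (e) the weight is 49, which does not reach 50, so (e) does not meet the standard.
  The employer does not carry Stage I.3.
The grievant prevails on this issue.
— Issue II —
Stage II.1 — burden on grievant; standard: a preponderance (weight is at least 52).
    (f): 80 − 30 = 50 < 52 [not met]
  The grievant does not carry Stage II.1.
The analysis ends at Stage II.1; the employer prevails on this issue.
— Issue III —
Stage III.1 (grievant, the preponderance of the evidence, weight is at least 55): (h) 50 < 55 — fails; (i) net 97−47=50 < 55 — fails.
  Stage III.1 not carried; the grievant fails its burden.
The analysis ends at Stage III.1; the employer prevails on this issue.
Per-issue: Issue I → grievant; Issue II → employer; Issue III → employer. The grievant must prevail on every issue; overall, the employer prevails.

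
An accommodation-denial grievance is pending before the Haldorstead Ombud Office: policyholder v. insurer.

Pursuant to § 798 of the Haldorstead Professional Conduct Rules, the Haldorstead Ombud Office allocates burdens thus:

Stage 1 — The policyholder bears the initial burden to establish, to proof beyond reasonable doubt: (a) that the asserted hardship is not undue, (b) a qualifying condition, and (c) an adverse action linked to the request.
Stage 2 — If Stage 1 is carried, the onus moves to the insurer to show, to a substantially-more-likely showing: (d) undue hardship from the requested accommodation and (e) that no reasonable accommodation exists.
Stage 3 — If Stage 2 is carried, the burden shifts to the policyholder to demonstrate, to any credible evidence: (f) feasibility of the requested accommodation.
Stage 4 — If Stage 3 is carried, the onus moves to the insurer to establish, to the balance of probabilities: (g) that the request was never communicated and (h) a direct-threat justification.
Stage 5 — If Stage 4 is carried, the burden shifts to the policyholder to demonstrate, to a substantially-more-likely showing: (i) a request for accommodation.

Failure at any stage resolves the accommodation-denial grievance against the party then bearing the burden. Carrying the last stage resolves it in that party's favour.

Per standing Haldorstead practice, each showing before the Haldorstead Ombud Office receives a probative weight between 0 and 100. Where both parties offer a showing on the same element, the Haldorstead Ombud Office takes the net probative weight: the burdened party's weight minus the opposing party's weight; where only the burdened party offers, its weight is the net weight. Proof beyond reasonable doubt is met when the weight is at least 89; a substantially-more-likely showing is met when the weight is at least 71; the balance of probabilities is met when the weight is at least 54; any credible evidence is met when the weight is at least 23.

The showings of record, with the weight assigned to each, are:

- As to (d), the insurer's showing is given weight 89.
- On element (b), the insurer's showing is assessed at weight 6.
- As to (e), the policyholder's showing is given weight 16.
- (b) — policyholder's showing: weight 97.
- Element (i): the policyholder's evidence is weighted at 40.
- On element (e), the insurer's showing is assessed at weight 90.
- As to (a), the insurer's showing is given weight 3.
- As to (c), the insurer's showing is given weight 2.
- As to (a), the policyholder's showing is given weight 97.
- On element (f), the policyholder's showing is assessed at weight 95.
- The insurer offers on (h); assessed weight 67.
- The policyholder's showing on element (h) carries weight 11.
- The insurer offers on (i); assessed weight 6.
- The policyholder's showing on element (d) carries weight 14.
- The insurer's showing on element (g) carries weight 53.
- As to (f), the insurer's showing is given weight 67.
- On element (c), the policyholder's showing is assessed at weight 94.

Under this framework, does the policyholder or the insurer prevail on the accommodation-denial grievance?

policyholder

Stage 1 — burden on policyholder; standard: proof beyond reasonable doubt (weight is at least 89).
    (a): 97 − 3 = 94 ≥ 89 [met]
    (b): 97 − 6 = 91 ≥ 89 [met]
    (c): 94 − 2 = 92 ≥ 89 [met]
  All elements met. The burden passes to the insurer.
Stage 2 — burden on insurer; standard: a substantially-more-likely showing (weight is at least 71).
    (d): 89 − 14 = 75 ≥ 71 [met]
    (e): 90 − 16 = 74 ≥ 71 [met]
  The insurer carries Stage 2; the policyholder now bears the burden.
Stage 3 — burden on policyholder; standard: any credible evidence (weight is at least 23).
    (f): 95 − 67 = 28 ≥ 23 [met]
  The policyholder carries Stage 3; the insurer now bears the burden.
Stage 4 — burden on insurer; standard: the balance of probabilities (weight is at least 54).
    (g): 53 < 54 [not met]
    (h): 67 − 11 = 56 ≥ 54 [met]
  Not every element is met, so the insurer fails to carry Stage 4.
The analysis ends at Stage 4; the policyholder prevails.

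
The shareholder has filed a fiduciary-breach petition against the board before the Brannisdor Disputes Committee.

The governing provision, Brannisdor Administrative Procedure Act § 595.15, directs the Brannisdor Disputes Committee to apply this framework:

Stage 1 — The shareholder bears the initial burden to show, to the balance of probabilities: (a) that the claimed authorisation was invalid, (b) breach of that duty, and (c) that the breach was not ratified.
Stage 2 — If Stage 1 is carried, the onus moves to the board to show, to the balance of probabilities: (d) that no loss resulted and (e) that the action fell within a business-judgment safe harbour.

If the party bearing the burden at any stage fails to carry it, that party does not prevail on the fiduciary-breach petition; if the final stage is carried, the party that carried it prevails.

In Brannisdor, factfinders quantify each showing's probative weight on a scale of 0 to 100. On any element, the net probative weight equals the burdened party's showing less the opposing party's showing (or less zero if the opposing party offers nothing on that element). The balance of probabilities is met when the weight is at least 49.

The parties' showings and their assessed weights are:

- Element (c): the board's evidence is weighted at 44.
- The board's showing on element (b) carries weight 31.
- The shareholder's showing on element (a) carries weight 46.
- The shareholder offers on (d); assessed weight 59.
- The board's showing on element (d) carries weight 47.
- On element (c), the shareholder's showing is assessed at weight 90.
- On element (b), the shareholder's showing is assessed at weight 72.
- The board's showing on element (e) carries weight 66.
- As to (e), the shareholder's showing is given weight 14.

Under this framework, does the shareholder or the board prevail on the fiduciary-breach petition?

Stage 1 (shareholder, the balance of probabilities, weight is at least 49): (a) 46 < 49 — fails; (b) net 72−31=41 < 49 — fails; (c) net 90−44=46 < 49 — fails.
  Not every element is met, so the shareholder fails to carry Stage 1.
So the board prevails.

board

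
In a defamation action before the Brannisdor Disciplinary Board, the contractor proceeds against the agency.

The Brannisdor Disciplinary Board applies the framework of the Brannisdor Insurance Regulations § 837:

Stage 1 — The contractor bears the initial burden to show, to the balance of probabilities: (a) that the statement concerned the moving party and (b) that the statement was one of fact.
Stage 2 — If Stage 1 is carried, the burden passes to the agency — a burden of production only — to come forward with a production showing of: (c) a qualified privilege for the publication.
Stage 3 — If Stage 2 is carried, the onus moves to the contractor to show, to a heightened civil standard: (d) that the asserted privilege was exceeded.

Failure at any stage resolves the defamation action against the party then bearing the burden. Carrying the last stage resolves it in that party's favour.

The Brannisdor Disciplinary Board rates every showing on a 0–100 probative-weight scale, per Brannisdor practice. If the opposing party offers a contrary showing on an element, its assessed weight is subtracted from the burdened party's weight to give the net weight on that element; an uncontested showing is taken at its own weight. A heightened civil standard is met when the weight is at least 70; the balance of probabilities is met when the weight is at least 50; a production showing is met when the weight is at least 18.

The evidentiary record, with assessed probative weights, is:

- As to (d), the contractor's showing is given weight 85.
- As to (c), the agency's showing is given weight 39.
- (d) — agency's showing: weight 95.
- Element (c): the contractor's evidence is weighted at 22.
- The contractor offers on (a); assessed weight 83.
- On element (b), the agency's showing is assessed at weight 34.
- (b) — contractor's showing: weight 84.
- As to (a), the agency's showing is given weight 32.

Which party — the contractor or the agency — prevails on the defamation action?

Stage 1 (contractor, the balance of probabilities, weight is at least 50): (a) net 83−32=51 ≥ 50 — meets; (b) net 84−34=50 ≥ 50 — meets.
  All elements met. The burden passes to the agency.
Stage 2 (agency, a production showing, weight is at least 18): (c) net 39−22=17 < 18 — fails.
  The agency does not carry Stage 2.
The analysis ends at Stage 2; the contractor prevails.

contractor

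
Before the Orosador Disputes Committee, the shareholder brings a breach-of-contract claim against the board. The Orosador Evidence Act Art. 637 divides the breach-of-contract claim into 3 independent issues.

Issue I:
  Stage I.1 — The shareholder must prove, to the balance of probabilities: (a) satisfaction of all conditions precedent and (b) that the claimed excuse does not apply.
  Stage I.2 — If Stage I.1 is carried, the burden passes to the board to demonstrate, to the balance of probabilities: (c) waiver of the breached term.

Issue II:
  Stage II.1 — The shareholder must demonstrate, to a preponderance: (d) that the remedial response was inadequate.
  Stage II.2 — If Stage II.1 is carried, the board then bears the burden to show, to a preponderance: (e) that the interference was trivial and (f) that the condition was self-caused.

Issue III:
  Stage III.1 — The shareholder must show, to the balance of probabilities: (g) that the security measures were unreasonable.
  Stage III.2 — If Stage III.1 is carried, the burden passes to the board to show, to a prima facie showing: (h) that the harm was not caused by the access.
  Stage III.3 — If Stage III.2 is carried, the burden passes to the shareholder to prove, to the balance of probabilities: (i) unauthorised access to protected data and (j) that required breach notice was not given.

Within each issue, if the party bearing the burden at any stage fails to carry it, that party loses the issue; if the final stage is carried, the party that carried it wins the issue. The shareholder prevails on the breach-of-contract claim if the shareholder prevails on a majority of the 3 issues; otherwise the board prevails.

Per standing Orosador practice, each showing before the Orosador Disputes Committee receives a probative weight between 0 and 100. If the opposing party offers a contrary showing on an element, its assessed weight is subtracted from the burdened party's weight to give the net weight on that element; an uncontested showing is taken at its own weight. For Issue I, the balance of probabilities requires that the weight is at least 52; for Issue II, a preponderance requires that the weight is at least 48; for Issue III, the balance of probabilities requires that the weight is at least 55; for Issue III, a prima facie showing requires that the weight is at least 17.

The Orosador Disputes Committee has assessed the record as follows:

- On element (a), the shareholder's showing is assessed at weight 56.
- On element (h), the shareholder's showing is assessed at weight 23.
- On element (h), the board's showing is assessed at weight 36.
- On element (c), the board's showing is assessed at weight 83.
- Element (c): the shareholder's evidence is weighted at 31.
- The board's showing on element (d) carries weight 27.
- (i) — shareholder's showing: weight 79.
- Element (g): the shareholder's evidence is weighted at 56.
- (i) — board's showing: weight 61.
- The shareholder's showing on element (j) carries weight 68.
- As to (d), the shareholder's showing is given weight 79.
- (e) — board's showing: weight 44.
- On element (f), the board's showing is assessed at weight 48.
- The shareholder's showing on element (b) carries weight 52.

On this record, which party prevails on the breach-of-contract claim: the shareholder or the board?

shareholder

— Issue I —
Stage I.1 — burden on shareholder; standard: the balance of probabilities (weight is at least 52).
    (a): 56 ≥ 52 [met]
    (b): 52 ≥ 52 [met]
  Stage I.1 carried; the burden shifts to the board.
Stage I.2 — burden on board; standard: the balance of probabilities (weight is at least 52).
    (c): 83 − 31 = 52 ≥ 52 [met]
  The board carries the last stage.
With every stage satisfied, the board prevails on this issue.
— Issue II —
Stage II.1 (shareholder, a preponderance, weight is at least 48): (d) net 79−27=52 ≥ 48 — meets.
  Stage II.1 is satisfied; the onus moves to the board.
Stage II.2 (board, a preponderance, weight is at least 48): (e) 44 < 48 — fails; (f) 48 ≥ 48 — meets.
  Stage II.2 not carried; the board fails its burden.
So the shareholder prevails on this issue.
— Issue III —
Stage III.1 — burden on shareholder; standard: the balance of probabilities (weight is at least 55).
    (g): 56 ≥ 55 [met]
  All elements met. The burden passes to the board.
Stage III.2 — burden on board; standard: a prima facie showing (weight is at least 17).
    (h): 36 − 23 = 13 < 17 [not met]
  Stage III.2 not carried; the board fails its burden.
So the shareholder prevails on this issue.
Per-issue: Issue I → board; Issue II → shareholder; Issue III → shareholder. The shareholder must prevail on a majority of issues; overall, the shareholder prevails.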